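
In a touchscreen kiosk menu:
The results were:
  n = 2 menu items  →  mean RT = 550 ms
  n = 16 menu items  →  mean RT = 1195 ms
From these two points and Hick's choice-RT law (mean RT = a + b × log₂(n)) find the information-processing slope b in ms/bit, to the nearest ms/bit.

Slope: b = (1195 − 550) / (log₂ 16 − log₂ 2) = 645/3.0000 = 215 ms/bit.

215 ms/bit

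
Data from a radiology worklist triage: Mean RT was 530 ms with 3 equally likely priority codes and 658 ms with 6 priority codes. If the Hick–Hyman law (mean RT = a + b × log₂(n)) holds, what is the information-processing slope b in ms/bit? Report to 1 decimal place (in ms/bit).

128.0 ms/bit

b = (RT₂ − RT₁)/(log₂ n₂ − log₂ n₁) = (658 − 530)/(2.5850 − 1.5850) = 128.000 ms/bit.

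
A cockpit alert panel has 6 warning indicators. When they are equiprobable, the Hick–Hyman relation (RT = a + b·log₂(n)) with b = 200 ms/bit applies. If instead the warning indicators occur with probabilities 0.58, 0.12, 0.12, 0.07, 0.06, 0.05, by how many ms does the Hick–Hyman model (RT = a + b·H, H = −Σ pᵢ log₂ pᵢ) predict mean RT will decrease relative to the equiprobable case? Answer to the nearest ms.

Equiprobable entropy H₀ = log₂ 6 = 2.5850 bits.
Skewed entropy H = −Σ pᵢ log₂ pᵢ = 1.9181 bits.
ΔRT = b·(H₀ − H) = 200 × 0.6668 = 133.37 ms.

133 ms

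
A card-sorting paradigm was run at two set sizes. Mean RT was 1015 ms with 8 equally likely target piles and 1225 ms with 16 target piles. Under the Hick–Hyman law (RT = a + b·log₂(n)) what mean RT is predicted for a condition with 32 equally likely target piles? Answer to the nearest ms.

1435 ms

Fit slope and intercept:
  b = (1225 − 1015) / (log₂ 16 − log₂ 8) = 210 / (4 − 3) = 210 ms/bit
  a = 1015 − 210 × 3 = 385 ms
Then RT(32) = 385 + 210 × log₂ 32 = 385 + 210 × 5 ≈ 1435.000 ms.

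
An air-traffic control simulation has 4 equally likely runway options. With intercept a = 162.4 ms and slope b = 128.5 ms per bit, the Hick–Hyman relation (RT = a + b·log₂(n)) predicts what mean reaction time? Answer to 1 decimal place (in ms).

log₂(4) = 2 bits, so RT = 162.4 + 128.5 × 2 ≈ 419.400 ms.

419.4 ms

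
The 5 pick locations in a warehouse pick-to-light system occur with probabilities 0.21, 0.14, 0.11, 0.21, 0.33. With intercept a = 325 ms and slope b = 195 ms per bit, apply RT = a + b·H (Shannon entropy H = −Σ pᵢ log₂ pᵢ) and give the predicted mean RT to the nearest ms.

H = 0.21·log₂(1/0.21) + 0.14·log₂(1/0.14) + 0.11·log₂(1/0.11) + 0.21·log₂(1/0.21) + 0.33·log₂(1/0.33) = 2.2209 bits.
RT = 325 + 195 × 2.2209 = 758.07 ms.

758 ms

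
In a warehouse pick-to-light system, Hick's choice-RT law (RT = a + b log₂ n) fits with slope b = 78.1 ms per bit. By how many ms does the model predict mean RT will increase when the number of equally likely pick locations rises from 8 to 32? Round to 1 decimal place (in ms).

The intercept a cancels: ΔRT = b·(log₂ n₂ − log₂ n₁) = b·log₂(n₂/n₁).
log₂(32) − log₂(8) = log₂(32/8) = log₂(4) = 2.
ΔRT = 78.1 × 2.0000 = 156.200 ms.

156.2 ms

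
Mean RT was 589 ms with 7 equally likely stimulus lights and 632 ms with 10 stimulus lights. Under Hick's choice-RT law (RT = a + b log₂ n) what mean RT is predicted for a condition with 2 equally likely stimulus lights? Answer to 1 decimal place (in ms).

With log₂ n on the abscissa the relation is linear; from the two conditions:
  b = (632 − 589) / (log₂ 10 − log₂ 7) = 43 / (3.3219 − 2.8074) = 83.564 ms/bit
  a = 589 − 83.564 × 2.8074 = 354.405 ms
Then RT(2) = 354.405 + 83.564 × log₂ 2 = 354.405 + 83.564 × 1 ≈ 437.969 ms.

438.0 ms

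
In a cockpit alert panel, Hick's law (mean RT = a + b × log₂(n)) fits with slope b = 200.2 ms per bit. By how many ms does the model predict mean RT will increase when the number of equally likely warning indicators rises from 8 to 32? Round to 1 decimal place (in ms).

400.4 ms

Only the slope matters, since a is common to both: ΔRT = b·log₂(n₂/n₁).
log₂(32) − log₂(8) = log₂(32/8) = log₂(4) = 2.
ΔRT = 200.2 × 2.0000 = 400.400 ms.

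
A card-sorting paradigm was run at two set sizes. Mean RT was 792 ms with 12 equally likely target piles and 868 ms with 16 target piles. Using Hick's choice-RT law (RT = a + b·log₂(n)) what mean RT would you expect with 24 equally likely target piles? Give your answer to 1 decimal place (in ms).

975.1 ms

Fit slope and intercept:
  b = (868 − 792) / (log₂ 16 − log₂ 12) = 76 / (4 − 3.5850) = 183.116 ms/bit
  a = 792 − 183.116 × 3.5850 = 135.536 ms
Then RT(24) = 135.536 + 183.116 × log₂ 24 = 135.536 + 183.116 × 4.5850 ≈ 975.116 ms.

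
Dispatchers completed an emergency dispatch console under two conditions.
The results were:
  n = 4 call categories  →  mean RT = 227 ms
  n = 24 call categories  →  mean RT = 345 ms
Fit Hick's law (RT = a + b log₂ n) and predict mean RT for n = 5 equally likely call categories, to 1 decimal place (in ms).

Fit slope and intercept:
  b = (345 − 227) / (log₂ 24 − log₂ 4) = 118 / (4.5850 − 2) = 45.649 ms/bit
  a = 227 − 45.649 × 2 = 135.703 ms
Then RT(5) = 135.703 + 45.649 × log₂ 5 = 135.703 + 45.649 × 2.3219 ≈ 241.696 ms.

241.7 ms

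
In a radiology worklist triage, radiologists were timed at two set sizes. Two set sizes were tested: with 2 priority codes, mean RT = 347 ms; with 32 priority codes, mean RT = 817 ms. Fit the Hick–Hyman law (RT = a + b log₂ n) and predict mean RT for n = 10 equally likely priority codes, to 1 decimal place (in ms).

Fit slope and intercept:
  b = (817 − 347) / (log₂ 32 − log₂ 2) = 470 / (5 − 1) = 117.500 ms/bit
  a = 347 − 117.500 × 1 = 229.500 ms
Then RT(10) = 229.500 + 117.500 × log₂ 10 = 229.500 + 117.500 × 3.3219 ≈ 619.827 ms.

619.8 ms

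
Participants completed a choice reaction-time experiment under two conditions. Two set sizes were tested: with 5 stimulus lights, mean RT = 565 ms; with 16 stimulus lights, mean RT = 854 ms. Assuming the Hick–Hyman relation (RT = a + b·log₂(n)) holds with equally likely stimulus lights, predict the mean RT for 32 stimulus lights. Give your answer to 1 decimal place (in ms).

RT is linear in log₂ n, so two points fix the line:
  b = (854 − 565) / (log₂ 16 − log₂ 5) = 289 / (4 − 2.3219) = 172.221 ms/bit
  a = 565 − 172.221 × 2.3219 = 165.114 ms
Then RT(32) = 165.114 + 172.221 × log₂ 32 = 165.114 + 172.221 × 5 ≈ 1026.221 ms.

1026.2 ms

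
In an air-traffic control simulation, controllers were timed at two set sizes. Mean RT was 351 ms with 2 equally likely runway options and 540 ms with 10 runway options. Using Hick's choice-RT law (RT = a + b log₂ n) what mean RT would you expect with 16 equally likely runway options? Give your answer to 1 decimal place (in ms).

595.2 ms

With log₂ n on the abscissa the relation is linear; from the two conditions:
  b = (540 − 351) / (log₂ 10 − log₂ 2) = 189 / (3.3219 − 1) = 81.398 ms/bit
  a = 351 − 81.398 × 1 = 269.602 ms
Then RT(16) = 269.602 + 81.398 × log₂ 16 = 269.602 + 81.398 × 4 ≈ 595.194 ms.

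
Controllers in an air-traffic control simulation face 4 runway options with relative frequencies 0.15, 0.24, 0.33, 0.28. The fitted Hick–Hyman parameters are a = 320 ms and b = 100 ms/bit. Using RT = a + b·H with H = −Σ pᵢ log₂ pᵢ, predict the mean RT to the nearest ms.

515 ms

H = 0.15·log₂(1/0.15) + 0.24·log₂(1/0.24) + 0.33·log₂(1/0.33) + 0.28·log₂(1/0.28) = 1.9467 bits.
RT = 320 + 100 × 1.9467 = 514.67 ms.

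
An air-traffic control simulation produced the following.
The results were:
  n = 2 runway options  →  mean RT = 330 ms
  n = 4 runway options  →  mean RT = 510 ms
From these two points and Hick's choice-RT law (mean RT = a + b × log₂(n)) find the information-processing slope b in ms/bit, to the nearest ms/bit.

180 ms/bit

b = (RT₂ − RT₁)/(log₂ n₂ − log₂ n₁) = (510 − 330)/(2 − 1) = 180 ms/bit.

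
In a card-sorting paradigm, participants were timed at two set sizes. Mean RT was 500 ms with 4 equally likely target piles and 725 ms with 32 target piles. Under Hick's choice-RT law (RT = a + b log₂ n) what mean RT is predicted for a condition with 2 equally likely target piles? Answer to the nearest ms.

With log₂ n on the abscissa the relation is linear; from the two conditions:
  b = (725 − 500) / (log₂ 32 − log₂ 4) = 225 / (5 − 2) = 75 ms/bit
  a = 500 − 75 × 2 = 350 ms
Then RT(2) = 350 + 75 × log₂ 2 = 350 + 75 × 1 ≈ 425.000 ms.

425 ms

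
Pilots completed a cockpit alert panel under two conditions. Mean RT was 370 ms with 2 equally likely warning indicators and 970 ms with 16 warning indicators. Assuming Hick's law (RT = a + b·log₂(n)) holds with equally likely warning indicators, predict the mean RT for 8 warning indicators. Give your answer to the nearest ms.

Fit slope and intercept:
  b = (970 − 370) / (log₂ 16 − log₂ 2) = 600 / (4 − 1) = 200 ms/bit
  a = 370 − 200 × 1 = 170 ms
Then RT(8) = 170 + 200 × log₂ 8 = 170 + 200 × 3 ≈ 770.000 ms.

770 ms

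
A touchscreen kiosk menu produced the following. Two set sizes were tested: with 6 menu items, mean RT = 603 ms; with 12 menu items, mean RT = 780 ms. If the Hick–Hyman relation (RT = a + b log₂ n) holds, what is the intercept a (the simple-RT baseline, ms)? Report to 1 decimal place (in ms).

The slope on a log₂ axis is (780 − 603) / (3.5850 − 2.5850) = 177.000 ms/bit.
a = RT₁ − b·log₂ n₁ = 603 − 177.000 × 2.5850 = 145.462 ms.

145.5 ms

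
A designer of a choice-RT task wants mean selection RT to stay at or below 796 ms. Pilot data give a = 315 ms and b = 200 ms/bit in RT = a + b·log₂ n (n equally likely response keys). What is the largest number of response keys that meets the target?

Information budget: (796 − 315)/200 = 2.4050 bits, so n ≤ 2^2.4050 = 5.296 → at most 5.

5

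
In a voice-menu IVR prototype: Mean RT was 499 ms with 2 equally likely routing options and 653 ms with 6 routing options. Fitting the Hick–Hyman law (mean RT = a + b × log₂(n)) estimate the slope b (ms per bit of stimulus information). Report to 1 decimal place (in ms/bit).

97.2 ms/bit

The slope on a log₂ axis is (653 − 499) / (2.5850 − 1) = 97.163 ms/bit.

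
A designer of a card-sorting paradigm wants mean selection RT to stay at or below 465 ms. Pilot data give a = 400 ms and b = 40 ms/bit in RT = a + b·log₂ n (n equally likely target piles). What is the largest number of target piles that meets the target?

3

Information budget: (465 − 400)/40 = 1.6250 bits, so n ≤ 2^1.6250 = 3.084 → at most 3.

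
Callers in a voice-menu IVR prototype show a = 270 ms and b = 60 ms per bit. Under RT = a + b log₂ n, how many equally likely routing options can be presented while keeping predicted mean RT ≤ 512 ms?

16

60·log₂ n ≤ 512 − 270 = 242, giving log₂ n ≤ 4.0333 and n ≤ 16.374. The largest whole number is 16.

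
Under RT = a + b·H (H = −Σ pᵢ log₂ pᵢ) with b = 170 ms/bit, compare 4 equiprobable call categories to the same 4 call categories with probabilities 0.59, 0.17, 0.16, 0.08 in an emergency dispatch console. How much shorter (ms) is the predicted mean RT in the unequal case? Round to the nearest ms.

68 ms

Equiprobable entropy H₀ = log₂ 4 = 2.0000 bits.
Skewed entropy H = −Σ pᵢ log₂ pᵢ = 1.5982 bits.
ΔRT = b·(H₀ − H) = 170 × 0.4018 = 68.30 ms.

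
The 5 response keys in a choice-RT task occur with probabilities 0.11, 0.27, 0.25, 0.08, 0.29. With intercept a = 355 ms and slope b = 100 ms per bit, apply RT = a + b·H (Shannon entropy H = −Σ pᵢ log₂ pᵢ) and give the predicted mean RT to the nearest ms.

572 ms

H = 0.11·log₂(1/0.11) + 0.27·log₂(1/0.27) + 0.25·log₂(1/0.25) + 0.08·log₂(1/0.08) + 0.29·log₂(1/0.29) = 2.1697 bits.
RT = 355 + 100 × 2.1697 = 571.97 ms.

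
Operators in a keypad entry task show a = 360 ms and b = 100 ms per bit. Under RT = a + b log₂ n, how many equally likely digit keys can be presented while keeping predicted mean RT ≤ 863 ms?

32

100·log₂ n ≤ 863 − 360 = 503, giving log₂ n ≤ 5.0300 and n ≤ 32.672. The largest whole number is 32.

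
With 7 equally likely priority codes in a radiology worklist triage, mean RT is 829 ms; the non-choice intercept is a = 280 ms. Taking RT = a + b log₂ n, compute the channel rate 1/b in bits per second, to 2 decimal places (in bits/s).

5.11 bits/s

Choice component = 829 − 280 = 549 ms over log₂(7) = 2.8074 bits.
b = 549 / 2.8074 = 195.558 ms/bit, so 1/b = 5.114 bits/s.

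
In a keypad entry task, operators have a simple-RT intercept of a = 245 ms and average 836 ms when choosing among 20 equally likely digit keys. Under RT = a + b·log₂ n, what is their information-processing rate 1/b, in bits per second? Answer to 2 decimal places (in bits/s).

7.31 bits/s

Choice component = 836 − 245 = 591 ms over log₂(20) = 4.3219 bits.
b = 591 / 4.3219 = 136.745 ms/bit, so 1/b = 7.313 bits/s.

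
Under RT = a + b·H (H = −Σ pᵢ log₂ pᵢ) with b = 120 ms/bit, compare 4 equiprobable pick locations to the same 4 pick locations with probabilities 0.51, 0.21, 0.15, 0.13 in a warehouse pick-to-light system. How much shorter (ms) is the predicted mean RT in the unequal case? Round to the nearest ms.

29 ms

Equiprobable entropy H₀ = log₂ 4 = 2.0000 bits.
Skewed entropy H = −Σ pᵢ log₂ pᵢ = 1.7614 bits.
ΔRT = b·(H₀ − H) = 120 × 0.2386 = 28.63 ms.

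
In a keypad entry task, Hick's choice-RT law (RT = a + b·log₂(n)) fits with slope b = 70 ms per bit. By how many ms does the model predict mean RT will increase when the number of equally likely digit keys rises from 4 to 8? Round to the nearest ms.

ΔRT = (a + b log₂ n₂) − (a + b log₂ n₁) = b·(log₂ n₂ − log₂ n₁).
log₂(8) − log₂(4) = log₂(8/4) = log₂(2) = 1.
ΔRT = 70 × 1.0000 = 70.000 ms.

70 ms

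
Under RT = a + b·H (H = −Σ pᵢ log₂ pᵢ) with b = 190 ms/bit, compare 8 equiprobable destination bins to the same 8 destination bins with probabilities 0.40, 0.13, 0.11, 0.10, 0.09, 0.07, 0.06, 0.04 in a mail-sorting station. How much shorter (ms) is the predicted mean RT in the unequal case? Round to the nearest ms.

Equiprobable entropy H₀ = log₂ 8 = 3.0000 bits.
Skewed entropy H = −Σ pᵢ log₂ pᵢ = 2.6044 bits.
ΔRT = b·(H₀ − H) = 190 × 0.3956 = 75.17 ms.

75 ms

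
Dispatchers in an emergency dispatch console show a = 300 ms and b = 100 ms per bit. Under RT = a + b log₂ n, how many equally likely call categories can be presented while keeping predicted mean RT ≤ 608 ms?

8

100·log₂ n ≤ 608 − 300 = 308, giving log₂ n ≤ 3.0800 and n ≤ 8.456. The largest whole number is 8.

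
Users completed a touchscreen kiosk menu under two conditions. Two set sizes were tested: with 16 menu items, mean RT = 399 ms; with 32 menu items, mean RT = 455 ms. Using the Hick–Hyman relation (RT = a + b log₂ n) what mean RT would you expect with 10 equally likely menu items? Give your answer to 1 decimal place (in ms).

RT is linear in log₂ n, so two points fix the line:
  b = (455 − 399) / (log₂ 32 − log₂ 16) = 56 / (5 − 4) = 56.000 ms/bit
  a = 399 − 56.000 × 4 = 175.000 ms
Then RT(10) = 175.000 + 56.000 × log₂ 10 = 175.000 + 56.000 × 3.3219 ≈ 361.028 ms.

361.0 ms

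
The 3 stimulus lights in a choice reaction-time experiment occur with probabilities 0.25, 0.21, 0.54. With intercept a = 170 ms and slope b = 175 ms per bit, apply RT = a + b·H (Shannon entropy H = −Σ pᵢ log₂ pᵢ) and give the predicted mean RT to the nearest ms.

424 ms

H = 0.25·log₂(1/0.25) + 0.21·log₂(1/0.21) + 0.54·log₂(1/0.54) = 1.4529 bits.
RT = 170 + 175 × 1.4529 = 424.25 ms.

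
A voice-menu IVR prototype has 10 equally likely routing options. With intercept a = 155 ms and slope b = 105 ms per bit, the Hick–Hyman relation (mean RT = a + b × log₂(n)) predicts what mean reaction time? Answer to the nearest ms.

log₂(10) = 3.3219 bits, so RT = 155 + 105 × 3.3219 ≈ 503.802 ms.

504 ms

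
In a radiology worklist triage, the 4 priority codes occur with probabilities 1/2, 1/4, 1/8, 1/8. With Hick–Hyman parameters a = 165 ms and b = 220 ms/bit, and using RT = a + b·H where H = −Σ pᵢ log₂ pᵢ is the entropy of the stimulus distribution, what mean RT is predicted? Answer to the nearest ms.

550 ms

H = −Σ pᵢ log₂ pᵢ = 0.5·1 + 0.25·2 + 0.125·3 + 0.125·3 = 1.750 bits.
RT = 165 + 220 × 1.750 = 550.00 ms.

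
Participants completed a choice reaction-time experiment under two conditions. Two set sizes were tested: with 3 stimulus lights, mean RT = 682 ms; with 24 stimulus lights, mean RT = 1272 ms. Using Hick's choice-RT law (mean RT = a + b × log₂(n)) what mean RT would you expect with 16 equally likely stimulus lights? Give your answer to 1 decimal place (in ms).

1157.0 ms

Fit slope and intercept:
  b = (1272 − 682) / (log₂ 24 − log₂ 3) = 590 / (4.5850 − 1.5850) = 196.667 ms/bit
  a = 682 − 196.667 × 1.5850 = 370.291 ms
Then RT(16) = 370.291 + 196.667 × log₂ 16 = 370.291 + 196.667 × 4 ≈ 1156.957 ms.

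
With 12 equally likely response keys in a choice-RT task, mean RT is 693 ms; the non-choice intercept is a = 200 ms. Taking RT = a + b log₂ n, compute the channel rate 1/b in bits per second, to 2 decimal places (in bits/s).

b = (693 − 200)/log₂ 12 = 493/3.5850 = 137.519 ms per bit = 0.13752 s/bit; the reciprocal is 7.272 bits/s.

7.27 bits/s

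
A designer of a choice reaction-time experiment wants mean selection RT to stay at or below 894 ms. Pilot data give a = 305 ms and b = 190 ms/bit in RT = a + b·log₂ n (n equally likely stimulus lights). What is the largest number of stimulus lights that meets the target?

8

Set 305 + 190·log₂ n ≤ 894 → log₂ n ≤ (894 − 305)/190 = 3.1000.
So n ≤ 2^3.1000 = 8.574; the largest integer n is 8.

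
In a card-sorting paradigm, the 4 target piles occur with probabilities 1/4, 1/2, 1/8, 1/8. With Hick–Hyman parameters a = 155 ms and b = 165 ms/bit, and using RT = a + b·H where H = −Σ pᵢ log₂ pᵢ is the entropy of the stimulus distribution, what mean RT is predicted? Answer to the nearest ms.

444 ms

H = −Σ pᵢ log₂ pᵢ = 0.25·2 + 0.5·1 + 0.125·3 + 0.125·3 = 1.750 bits.
RT = 155 + 165 × 1.750 = 443.75 ms.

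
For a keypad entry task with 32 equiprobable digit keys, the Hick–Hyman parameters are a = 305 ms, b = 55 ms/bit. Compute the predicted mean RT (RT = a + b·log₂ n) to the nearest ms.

580 ms

log₂(32) = 5 bits, so RT = 305 + 55 × 5 ≈ 580.000 ms.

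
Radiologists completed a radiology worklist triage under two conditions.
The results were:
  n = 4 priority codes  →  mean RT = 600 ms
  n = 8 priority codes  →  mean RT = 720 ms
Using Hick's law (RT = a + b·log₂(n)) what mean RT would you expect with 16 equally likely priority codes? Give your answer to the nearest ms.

840 ms

Fit slope and intercept:
  b = (720 − 600) / (log₂ 8 − log₂ 4) = 120 / (3 − 2) = 120 ms/bit
  a = 600 − 120 × 2 = 360 ms
Then RT(16) = 360 + 120 × log₂ 16 = 360 + 120 × 4 ≈ 840.000 ms.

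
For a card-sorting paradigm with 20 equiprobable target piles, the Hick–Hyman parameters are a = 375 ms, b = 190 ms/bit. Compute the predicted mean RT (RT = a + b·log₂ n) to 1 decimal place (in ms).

log₂(20) = 4.3219 bits, so RT = 375 + 190 × 4.3219 ≈ 1196.166 ms.

1196.2 ms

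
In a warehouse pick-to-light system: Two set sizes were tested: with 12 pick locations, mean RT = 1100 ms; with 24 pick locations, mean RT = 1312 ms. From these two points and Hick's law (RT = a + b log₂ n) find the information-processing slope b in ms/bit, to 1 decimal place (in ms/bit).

The slope on a log₂ axis is (1312 − 1100) / (4.5850 − 3.5850) = 212.000 ms/bit.

212.0 ms/bit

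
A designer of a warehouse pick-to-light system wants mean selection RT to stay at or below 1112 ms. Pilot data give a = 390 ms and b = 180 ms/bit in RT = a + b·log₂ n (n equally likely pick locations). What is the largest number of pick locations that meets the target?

16

Information budget: (1112 − 390)/180 = 4.0111 bits, so n ≤ 2^4.0111 = 16.124 → at most 16.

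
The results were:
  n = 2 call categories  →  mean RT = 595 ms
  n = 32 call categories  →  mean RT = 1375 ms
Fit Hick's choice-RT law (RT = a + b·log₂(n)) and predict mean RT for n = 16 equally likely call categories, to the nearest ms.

Fit slope and intercept:
  b = (1375 − 595) / (log₂ 32 − log₂ 2) = 780 / (5 − 1) = 195 ms/bit
  a = 595 − 195 × 1 = 400 ms
Then RT(16) = 400 + 195 × log₂ 16 = 400 + 195 × 4 ≈ 1180.000 ms.

1180 ms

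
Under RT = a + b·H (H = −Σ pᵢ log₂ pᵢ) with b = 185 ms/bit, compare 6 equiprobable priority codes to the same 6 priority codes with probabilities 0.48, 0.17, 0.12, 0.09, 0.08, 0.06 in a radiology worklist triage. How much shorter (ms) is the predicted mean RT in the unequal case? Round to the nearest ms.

The RT saving is b·ΔH. Equiprobable H₀ = log₂(6) = 2.5850 bits; with the given probabilities H = 2.1576 bits.
b·(H₀ − H) = 185 × (2.5850 − 2.1576) = 79.06 ms.

79 ms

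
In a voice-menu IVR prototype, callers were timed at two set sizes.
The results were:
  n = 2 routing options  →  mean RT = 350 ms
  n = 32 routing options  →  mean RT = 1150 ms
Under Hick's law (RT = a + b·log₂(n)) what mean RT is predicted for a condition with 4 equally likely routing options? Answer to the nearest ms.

550 ms

Solve the two-equation system in a and b:
  b = (1150 − 350) / (log₂ 32 − log₂ 2) = 800 / (5 − 1) = 200 ms/bit
  a = 350 − 200 × 1 = 150 ms
Then RT(4) = 150 + 200 × log₂ 4 = 150 + 200 × 2 ≈ 550.000 ms.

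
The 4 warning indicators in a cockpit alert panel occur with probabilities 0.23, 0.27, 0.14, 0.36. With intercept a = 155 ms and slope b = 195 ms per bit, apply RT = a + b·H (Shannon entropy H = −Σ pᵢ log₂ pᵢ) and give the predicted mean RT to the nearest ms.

530 ms

H = 0.23·log₂(1/0.23) + 0.27·log₂(1/0.27) + 0.14·log₂(1/0.14) + 0.36·log₂(1/0.36) = 1.9254 bits.
RT = 155 + 195 × 1.9254 = 530.46 ms.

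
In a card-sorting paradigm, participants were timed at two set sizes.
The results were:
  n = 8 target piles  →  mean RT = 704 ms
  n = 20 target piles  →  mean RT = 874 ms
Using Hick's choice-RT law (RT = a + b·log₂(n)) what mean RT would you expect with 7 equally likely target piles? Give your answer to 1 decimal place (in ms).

RT is linear in log₂ n, so two points fix the line:
  b = (874 − 704) / (log₂ 20 − log₂ 8) = 170 / (4.3219 − 3) = 128.600 ms/bit
  a = 704 − 128.600 × 3 = 318.200 ms
Then RT(7) = 318.200 + 128.600 × log₂ 7 = 318.200 + 128.600 × 2.8074 ≈ 679.226 ms.

679.2 ms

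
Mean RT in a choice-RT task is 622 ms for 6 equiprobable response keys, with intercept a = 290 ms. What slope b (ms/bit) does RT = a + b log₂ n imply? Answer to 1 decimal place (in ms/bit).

128.4 ms/bit

log₂(6) = 2.5850 bits.
b = (RT − a)/log₂ n = (622 − 290) / 2.5850 = 128.435 ms/bit.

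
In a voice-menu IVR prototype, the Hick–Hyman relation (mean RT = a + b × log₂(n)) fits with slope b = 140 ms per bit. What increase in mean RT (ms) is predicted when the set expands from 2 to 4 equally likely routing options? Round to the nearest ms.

140 ms

The intercept a cancels: ΔRT = b·(log₂ n₂ − log₂ n₁) = b·log₂(n₂/n₁).
log₂(4) − log₂(2) = log₂(4/2) = log₂(2) = 1.
ΔRT = 140 × 1.0000 = 140.000 ms.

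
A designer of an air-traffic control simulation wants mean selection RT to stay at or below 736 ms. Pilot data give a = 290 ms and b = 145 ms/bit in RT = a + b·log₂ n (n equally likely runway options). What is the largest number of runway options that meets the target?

145·log₂ n ≤ 736 − 290 = 446, giving log₂ n ≤ 3.0759 and n ≤ 8.432. The largest whole number is 8.

8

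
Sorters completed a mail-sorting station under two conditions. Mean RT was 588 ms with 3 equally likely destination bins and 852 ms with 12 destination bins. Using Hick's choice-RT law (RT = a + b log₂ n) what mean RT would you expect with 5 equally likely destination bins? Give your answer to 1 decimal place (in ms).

Solve the two-equation system in a and b:
  b = (852 − 588) / (log₂ 12 − log₂ 3) = 264 / (3.5850 − 1.5850) = 132.000 ms/bit
  a = 588 − 132.000 × 1.5850 = 378.785 ms
Then RT(5) = 378.785 + 132.000 × log₂ 5 = 378.785 + 132.000 × 2.3219 ≈ 685.279 ms.

685.3 ms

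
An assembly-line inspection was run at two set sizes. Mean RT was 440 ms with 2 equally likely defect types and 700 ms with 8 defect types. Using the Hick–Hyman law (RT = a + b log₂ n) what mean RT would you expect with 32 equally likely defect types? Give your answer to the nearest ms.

With log₂ n on the abscissa the relation is linear; from the two conditions:
  b = (700 − 440) / (log₂ 8 − log₂ 2) = 260 / (3 − 1) = 130 ms/bit
  a = 440 − 130 × 1 = 310 ms
Then RT(32) = 310 + 130 × log₂ 32 = 310 + 130 × 5 ≈ 960.000 ms.

960 ms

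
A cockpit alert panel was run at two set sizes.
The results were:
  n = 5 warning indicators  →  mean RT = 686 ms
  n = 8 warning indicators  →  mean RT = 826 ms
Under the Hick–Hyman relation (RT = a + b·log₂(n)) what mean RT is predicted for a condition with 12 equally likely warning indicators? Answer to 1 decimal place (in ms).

946.8 ms

With log₂ n on the abscissa the relation is linear; from the two conditions:
  b = (826 − 686) / (log₂ 8 − log₂ 5) = 140 / (3 − 2.3219) = 206.468 ms/bit
  a = 686 − 206.468 × 2.3219 = 206.597 ms
Then RT(12) = 206.597 + 206.468 × log₂ 12 = 206.597 + 206.468 × 3.5850 ≈ 946.776 ms.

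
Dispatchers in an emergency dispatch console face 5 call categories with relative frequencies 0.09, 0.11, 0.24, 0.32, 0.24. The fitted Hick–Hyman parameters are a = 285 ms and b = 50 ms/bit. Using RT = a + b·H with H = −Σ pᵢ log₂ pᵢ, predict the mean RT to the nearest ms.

394 ms

H = 0.09·log₂(1/0.09) + 0.11·log₂(1/0.11) + 0.24·log₂(1/0.24) + 0.32·log₂(1/0.32) + 0.24·log₂(1/0.24) = 2.1772 bits.
RT = 285 + 50 × 2.1772 = 393.86 ms.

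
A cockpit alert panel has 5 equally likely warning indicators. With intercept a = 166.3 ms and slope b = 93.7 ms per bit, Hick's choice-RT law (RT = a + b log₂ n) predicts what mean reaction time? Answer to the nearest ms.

384 ms

log₂(5) = 2.3219 bits, so RT = 166.3 + 93.7 × 2.3219 ≈ 383.865 ms.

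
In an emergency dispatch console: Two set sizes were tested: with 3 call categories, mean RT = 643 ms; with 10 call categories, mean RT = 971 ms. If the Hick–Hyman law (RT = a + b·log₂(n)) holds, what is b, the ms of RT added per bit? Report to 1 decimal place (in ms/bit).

188.8 ms/bit

Slope: b = (971 − 643) / (log₂ 10 − log₂ 3) = 328/1.7370 = 188.835 ms/bit.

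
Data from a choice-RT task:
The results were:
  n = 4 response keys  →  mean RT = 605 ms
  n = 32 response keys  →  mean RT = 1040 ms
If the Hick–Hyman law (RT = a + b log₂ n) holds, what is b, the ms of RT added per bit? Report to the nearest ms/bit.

145 ms/bit

The slope on a log₂ axis is (1040 − 605) / (5 − 2) = 145 ms/bit.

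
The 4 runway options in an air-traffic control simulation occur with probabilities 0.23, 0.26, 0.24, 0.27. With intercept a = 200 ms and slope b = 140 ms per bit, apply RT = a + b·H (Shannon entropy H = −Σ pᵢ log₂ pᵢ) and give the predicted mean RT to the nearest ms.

H = 0.23·log₂(1/0.23) + 0.26·log₂(1/0.26) + 0.24·log₂(1/0.24) + 0.27·log₂(1/0.27) = 1.9971 bits.
RT = 200 + 140 × 1.9971 = 479.60 ms.

480 ms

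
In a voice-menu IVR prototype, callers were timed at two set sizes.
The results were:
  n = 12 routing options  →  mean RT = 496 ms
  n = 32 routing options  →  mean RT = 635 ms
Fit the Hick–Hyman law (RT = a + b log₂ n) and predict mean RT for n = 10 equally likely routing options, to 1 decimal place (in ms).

470.2 ms

Solve the two-equation system in a and b:
  b = (635 − 496) / (log₂ 32 − log₂ 12) = 139 / (5 − 3.5850) = 98.231 ms/bit
  a = 496 − 98.231 × 3.5850 = 143.847 ms
Then RT(10) = 143.847 + 98.231 × log₂ 10 = 143.847 + 98.231 × 3.3219 ≈ 470.162 ms.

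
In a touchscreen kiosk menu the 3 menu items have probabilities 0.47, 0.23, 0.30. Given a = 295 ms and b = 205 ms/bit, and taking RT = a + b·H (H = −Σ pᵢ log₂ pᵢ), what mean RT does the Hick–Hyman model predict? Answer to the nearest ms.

607 ms

Entropy contributions −pᵢ log₂ pᵢ: 0.5120, 0.4877, 0.5211; sum H = 1.5207 bits.
RT = a + bH = 295 + 205·1.5207 = 606.75 ms.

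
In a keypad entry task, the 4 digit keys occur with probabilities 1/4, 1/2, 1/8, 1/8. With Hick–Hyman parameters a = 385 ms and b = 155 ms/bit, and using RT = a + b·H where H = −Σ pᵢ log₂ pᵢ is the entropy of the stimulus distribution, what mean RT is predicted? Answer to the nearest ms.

656 ms

Each term −pᵢ log₂ pᵢ: 0.25·2 + 0.5·1 + 0.125·3 + 0.125·3; summed, H = 1.750 bits.
Mean RT = a + bH = 385 + 155·1.750 = 656.25 ms.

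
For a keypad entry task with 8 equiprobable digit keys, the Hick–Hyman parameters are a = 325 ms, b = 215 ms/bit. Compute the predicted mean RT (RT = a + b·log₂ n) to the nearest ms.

970 ms

log₂(8) = 3 bits, so RT = 325 + 215 × 3 ≈ 970.000 ms.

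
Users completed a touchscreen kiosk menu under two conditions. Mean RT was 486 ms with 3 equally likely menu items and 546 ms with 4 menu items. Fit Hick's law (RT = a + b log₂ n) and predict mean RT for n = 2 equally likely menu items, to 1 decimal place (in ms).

401.4 ms

Solve the two-equation system in a and b:
  b = (546 − 486) / (log₂ 4 − log₂ 3) = 60 / (2 − 1.5850) = 144.565 ms/bit
  a = 486 − 144.565 × 1.5850 = 256.869 ms
Then RT(2) = 256.869 + 144.565 × log₂ 2 = 256.869 + 144.565 × 1 ≈ 401.435 ms.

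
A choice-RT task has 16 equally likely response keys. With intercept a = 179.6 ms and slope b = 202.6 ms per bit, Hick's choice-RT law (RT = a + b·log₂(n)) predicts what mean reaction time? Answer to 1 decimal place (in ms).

log₂(16) = 4 bits, so RT = 179.6 + 202.6 × 4 ≈ 990.000 ms.

990.0 ms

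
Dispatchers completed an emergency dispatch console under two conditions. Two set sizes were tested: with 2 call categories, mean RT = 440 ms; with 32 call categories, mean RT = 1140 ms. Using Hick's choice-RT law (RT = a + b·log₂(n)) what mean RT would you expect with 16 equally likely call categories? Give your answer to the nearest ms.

Fit slope and intercept:
  b = (1140 − 440) / (log₂ 32 − log₂ 2) = 700 / (5 − 1) = 175 ms/bit
  a = 440 − 175 × 1 = 265 ms
Then RT(16) = 265 + 175 × log₂ 16 = 265 + 175 × 4 ≈ 965.000 ms.

965 ms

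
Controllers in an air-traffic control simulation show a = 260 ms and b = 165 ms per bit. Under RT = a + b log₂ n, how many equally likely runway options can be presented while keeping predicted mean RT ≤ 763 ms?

8

165·log₂ n ≤ 763 − 260 = 503, giving log₂ n ≤ 3.0485 and n ≤ 8.273. The largest whole number is 8.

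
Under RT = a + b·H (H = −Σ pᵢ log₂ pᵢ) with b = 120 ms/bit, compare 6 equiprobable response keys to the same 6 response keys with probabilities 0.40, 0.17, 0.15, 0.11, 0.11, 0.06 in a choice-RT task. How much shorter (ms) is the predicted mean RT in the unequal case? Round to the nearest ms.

Equiprobable entropy H₀ = log₂ 6 = 2.5850 bits.
Skewed entropy H = −Σ pᵢ log₂ pᵢ = 2.3180 bits.
ΔRT = b·(H₀ − H) = 120 × 0.2670 = 32.03 ms.

32 ms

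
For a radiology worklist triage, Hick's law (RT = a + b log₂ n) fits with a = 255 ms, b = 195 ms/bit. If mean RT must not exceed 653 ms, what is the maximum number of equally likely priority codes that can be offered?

4

Set 255 + 195·log₂ n ≤ 653 → log₂ n ≤ (653 − 255)/195 = 2.0410.
So n ≤ 2^2.0410 = 4.115; the largest integer n is 4.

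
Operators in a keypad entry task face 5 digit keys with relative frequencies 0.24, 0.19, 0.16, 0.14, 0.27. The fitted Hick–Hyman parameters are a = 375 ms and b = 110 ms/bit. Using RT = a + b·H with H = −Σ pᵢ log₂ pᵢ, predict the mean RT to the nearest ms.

626 ms

H = 0.24·log₂(1/0.24) + 0.19·log₂(1/0.19) + 0.16·log₂(1/0.16) + 0.14·log₂(1/0.14) + 0.27·log₂(1/0.27) = 2.2795 bits.
RT = 375 + 110 × 2.2795 = 625.75 ms.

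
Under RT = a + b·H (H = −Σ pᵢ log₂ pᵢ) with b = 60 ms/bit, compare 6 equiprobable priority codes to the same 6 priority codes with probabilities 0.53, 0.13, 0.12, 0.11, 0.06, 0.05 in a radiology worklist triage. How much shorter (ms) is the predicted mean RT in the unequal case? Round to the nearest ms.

The RT saving is b·ΔH. Equiprobable H₀ = log₂(6) = 2.5850 bits; with the given probabilities H = 2.0451 bits.
b·(H₀ − H) = 60 × (2.5850 − 2.0451) = 32.39 ms.

32 ms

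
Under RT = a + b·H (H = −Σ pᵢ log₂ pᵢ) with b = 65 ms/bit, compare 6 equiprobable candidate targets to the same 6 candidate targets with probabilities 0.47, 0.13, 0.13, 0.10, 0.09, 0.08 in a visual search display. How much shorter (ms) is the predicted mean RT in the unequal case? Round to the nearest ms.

24 ms

Equiprobable entropy H₀ = log₂ 6 = 2.5850 bits.
Skewed entropy H = −Σ pᵢ log₂ pᵢ = 2.2136 bits.
ΔRT = b·(H₀ − H) = 65 × 0.3714 = 24.14 ms.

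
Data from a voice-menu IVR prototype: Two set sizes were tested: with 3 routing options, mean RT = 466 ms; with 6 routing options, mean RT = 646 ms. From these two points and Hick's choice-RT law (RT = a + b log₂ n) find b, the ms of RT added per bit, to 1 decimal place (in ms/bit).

b = (RT₂ − RT₁)/(log₂ n₂ − log₂ n₁) = (646 − 466)/(2.5850 − 1.5850) = 180.000 ms/bit.

180.0 ms/bit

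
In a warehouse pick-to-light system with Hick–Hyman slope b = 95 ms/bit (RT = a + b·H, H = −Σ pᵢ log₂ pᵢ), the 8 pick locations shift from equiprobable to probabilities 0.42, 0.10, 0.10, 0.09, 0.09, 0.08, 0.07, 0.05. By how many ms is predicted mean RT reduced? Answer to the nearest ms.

39 ms

The RT saving is b·ΔH. Equiprobable H₀ = log₂(8) = 3.0000 bits; with the given probabilities H = 2.5915 bits.
b·(H₀ − H) = 95 × (3.0000 − 2.5915) = 38.81 ms.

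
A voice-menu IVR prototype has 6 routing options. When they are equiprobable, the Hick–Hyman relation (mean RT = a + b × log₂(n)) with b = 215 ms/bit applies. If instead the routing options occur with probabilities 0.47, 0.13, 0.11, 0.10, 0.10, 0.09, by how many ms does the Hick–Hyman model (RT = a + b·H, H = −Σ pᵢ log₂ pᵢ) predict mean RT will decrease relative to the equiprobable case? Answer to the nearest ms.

The RT saving is b·ΔH. Equiprobable H₀ = log₂(6) = 2.5850 bits; with the given probabilities H = 2.2219 bits.
b·(H₀ − H) = 215 × (2.5850 − 2.2219) = 78.05 ms.

78 ms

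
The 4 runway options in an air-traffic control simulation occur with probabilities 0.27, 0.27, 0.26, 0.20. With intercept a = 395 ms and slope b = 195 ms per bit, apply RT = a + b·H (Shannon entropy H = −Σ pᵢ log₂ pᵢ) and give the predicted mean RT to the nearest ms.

Entropy contributions −pᵢ log₂ pᵢ: 0.5100, 0.5100, 0.5053, 0.4644; sum H = 1.9897 bits.
RT = a + bH = 395 + 195·1.9897 = 782.99 ms.

783 ms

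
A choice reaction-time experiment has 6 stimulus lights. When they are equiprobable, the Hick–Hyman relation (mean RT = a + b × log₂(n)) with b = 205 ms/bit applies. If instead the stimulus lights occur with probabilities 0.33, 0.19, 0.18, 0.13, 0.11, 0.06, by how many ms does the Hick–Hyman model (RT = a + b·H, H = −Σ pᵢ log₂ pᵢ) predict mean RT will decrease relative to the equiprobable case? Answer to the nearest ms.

Equiprobable entropy H₀ = log₂ 6 = 2.5850 bits.
Skewed entropy H = −Σ pᵢ log₂ pᵢ = 2.4048 bits.
ΔRT = b·(H₀ − H) = 205 × 0.1801 = 36.93 ms.

37 ms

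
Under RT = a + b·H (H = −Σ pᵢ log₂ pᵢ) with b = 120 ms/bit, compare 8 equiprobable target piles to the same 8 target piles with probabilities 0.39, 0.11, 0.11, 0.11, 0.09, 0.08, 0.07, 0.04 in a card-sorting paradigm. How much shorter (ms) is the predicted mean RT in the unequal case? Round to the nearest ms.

The RT saving is b·ΔH. Equiprobable H₀ = log₂(8) = 3.0000 bits; with the given probabilities H = 2.6391 bits.
b·(H₀ − H) = 120 × (3.0000 − 2.6391) = 43.30 ms.

43 ms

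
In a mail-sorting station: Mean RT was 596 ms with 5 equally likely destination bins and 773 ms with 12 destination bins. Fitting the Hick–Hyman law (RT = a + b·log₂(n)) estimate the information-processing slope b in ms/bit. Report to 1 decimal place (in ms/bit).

Slope: b = (773 − 596) / (log₂ 12 − log₂ 5) = 177/1.2630 = 140.139 ms/bit.

140.1 ms/bit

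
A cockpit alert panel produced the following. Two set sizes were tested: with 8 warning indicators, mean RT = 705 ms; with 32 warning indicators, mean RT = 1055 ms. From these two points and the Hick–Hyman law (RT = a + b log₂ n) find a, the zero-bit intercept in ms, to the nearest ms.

The slope on a log₂ axis is (1055 − 705) / (5 − 3) = 175 ms/bit.
Intercept: a = 705 − 175·log₂(8) = 180.000 ms.

180 ms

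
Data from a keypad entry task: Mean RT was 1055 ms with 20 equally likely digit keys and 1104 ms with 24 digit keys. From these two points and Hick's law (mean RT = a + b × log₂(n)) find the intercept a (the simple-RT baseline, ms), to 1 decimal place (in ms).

The slope on a log₂ axis is (1104 − 1055) / (4.5850 − 4.3219) = 186.287 ms/bit.
a = RT₁ − b·log₂ n₁ = 1055 − 186.287 × 4.3219 = 249.879 ms.

249.9 ms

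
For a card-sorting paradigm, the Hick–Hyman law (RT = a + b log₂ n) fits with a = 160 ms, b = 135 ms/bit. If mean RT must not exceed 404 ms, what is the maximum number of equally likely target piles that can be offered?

3

Information budget: (404 − 160)/135 = 1.8074 bits, so n ≤ 2^1.8074 = 3.500 → at most 3.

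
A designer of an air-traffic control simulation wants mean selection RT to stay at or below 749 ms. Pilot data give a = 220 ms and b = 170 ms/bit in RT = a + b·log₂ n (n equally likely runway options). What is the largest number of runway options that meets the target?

Set 220 + 170·log₂ n ≤ 749 → log₂ n ≤ (749 − 220)/170 = 3.1118.
So n ≤ 2^3.1118 = 8.644; the largest integer n is 8.

8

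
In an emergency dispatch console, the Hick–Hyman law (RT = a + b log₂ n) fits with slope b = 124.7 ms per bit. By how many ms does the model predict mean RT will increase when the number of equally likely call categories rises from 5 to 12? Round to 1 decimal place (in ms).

ΔRT = (a + b log₂ n₂) − (a + b log₂ n₁) = b·(log₂ n₂ − log₂ n₁).
log₂(12) − log₂(5) = 3.5850 − 2.3219 = 1.2630.
ΔRT = 124.7 × 1.2630 = 157.500 ms.

157.5 ms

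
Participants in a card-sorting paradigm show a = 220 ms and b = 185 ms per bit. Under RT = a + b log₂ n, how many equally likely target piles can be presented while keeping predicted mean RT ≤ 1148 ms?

32

Set 220 + 185·log₂ n ≤ 1148 → log₂ n ≤ (1148 − 220)/185 = 5.0162.
So n ≤ 2^5.0162 = 32.362; the largest integer n is 32.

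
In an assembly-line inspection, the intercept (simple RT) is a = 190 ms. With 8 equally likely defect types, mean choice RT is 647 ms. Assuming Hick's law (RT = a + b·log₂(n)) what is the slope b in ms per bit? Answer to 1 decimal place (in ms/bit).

152.3 ms/bit

log₂(8) = 3 bits.
b = (RT − a)/log₂ n = (647 − 190) / 3 = 152.333 ms/bit.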